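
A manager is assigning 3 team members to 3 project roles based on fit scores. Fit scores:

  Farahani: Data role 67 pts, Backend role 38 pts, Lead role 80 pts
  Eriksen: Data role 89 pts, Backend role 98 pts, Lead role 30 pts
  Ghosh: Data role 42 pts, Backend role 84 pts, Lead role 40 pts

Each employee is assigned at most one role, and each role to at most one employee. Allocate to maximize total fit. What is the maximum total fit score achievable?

Maximum total: 253 pts

Optimal: Farahani→Lead role (80 pts), Eriksen→Data role (89 pts), Ghosh→Backend role (84 pts) — total 80+89+84 = 253 pts.
Max-entry greedy (repeatedly take the single best remaining cell) gives 220 pts, worse by 33.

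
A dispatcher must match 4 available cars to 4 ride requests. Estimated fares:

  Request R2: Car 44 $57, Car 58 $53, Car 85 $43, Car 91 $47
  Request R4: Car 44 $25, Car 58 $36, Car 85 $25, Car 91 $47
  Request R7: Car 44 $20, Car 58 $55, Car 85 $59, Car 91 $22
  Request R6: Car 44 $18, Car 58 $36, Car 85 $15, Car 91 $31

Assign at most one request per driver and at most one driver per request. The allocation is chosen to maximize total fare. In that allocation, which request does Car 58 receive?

Car 58 receives Request R6.

Optimal: Car 44→Request R2 ($57), Car 58→Request R6 ($36), Car 85→Request R7 ($59), Car 91→Request R4 ($47) — total 57+36+59+47 = $199.
Row-greedy (each driver in turn takes its best remaining request) gives $168, worse by 31.
Next-best assignment: Car 44→Request R2, Car 58→Request R4, Car 85→Request R7, Car 91→Request R6 = $183.
Car 58's own top request is Request R7 ($55), but forcing Car 58→Request R7 and reassigning the rest optimally gives only $174 — worse by 25.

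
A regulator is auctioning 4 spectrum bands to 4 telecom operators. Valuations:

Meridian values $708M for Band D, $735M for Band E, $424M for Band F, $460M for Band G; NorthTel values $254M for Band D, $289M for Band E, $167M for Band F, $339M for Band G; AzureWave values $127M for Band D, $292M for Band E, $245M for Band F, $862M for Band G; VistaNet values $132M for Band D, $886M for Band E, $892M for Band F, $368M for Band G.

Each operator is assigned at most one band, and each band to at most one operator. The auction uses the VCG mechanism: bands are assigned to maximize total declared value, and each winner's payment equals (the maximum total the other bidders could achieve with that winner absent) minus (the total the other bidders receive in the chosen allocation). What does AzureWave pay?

Efficient allocation: Meridian→Band D ($708M), NorthTel→Band E ($289M), AzureWave→Band G ($862M), VistaNet→Band F ($892M); total welfare W = $2751M.
AzureWave receives Band G at value $862M, so the others get W − 862 = $1889M.
Without AzureWave: best allocation of the remaining 3 bidders over all 4 bands is Meridian→Band E ($735M), NorthTel→Band G ($339M), VistaNet→Band F ($892M), total $1966M.
VCG payment = (others' best without AzureWave) − (others' welfare with AzureWave) = 1966 − 1889 = $77M.

AzureWave pays $77M.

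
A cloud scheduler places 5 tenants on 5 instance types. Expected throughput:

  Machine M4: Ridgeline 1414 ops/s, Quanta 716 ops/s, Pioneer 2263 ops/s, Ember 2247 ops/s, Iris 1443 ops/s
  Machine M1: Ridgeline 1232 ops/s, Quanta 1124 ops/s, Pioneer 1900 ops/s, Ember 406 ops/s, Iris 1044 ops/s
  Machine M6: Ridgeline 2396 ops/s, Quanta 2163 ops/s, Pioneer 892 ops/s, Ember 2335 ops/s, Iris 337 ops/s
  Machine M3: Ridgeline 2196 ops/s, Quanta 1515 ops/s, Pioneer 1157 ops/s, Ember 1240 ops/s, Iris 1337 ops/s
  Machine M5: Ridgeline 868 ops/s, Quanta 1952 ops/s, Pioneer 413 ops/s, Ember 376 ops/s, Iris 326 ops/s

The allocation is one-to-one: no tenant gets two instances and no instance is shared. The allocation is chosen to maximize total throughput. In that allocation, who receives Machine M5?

Quanta receives Machine M5.

This is a one-to-one assignment (maximum-weight bipartite matching).
Optimal: Ridgeline→Machine M6 (2396 ops/s), Quanta→Machine M5 (1952 ops/s), Pioneer→Machine M1 (1900 ops/s), Ember→Machine M4 (2247 ops/s), Iris→Machine M3 (1337 ops/s) — total 2396+1952+1900+2247+1337 = 9832 ops/s.
Row-greedy (each tenant in turn takes its best remaining instance) gives 8895 ops/s, worse by 937.
Quanta's own top instance is Machine M6 (2163 ops/s), but forcing Quanta→Machine M6 and reassigning the rest optimally gives only 8832 ops/s — worse by 1000.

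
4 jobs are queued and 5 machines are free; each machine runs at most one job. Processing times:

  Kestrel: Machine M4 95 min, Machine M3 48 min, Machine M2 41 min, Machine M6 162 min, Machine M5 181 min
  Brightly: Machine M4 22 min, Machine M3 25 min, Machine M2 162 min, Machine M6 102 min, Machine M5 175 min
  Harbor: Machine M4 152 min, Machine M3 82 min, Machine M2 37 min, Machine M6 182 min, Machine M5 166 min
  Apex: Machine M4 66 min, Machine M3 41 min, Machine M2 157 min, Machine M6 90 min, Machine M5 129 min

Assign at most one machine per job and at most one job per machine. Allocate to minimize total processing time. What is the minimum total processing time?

Min total: 197 min

Optimal: Kestrel→Machine M3 (48 min), Brightly→Machine M4 (22 min), Harbor→Machine M2 (37 min), Apex→Machine M6 (90 min) — total 48+22+37+90 = 197 min.
Min-entry greedy (repeatedly take the single cheapest remaining cell) gives 262 min, worse by 65.
Next-best assignment: Kestrel→Machine M2, Brightly→Machine M4, Harbor→Machine M3, Apex→Machine M6 = 235 min.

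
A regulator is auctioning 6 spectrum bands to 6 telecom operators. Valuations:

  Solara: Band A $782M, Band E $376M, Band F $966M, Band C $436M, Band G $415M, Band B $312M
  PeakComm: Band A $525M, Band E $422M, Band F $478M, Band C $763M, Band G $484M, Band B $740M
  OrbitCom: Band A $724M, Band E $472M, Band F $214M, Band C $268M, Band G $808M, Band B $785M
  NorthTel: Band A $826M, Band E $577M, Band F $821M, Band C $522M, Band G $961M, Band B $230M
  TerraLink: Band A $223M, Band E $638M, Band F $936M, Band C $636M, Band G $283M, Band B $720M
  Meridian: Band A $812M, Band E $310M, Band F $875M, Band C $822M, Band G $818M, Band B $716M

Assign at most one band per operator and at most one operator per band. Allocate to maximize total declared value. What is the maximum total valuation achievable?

Optimal: Solara→Band F ($966M), PeakComm→Band C ($763M), OrbitCom→Band B ($785M), NorthTel→Band G ($961M), TerraLink→Band E ($638M), Meridian→Band A ($812M) — total 966+763+785+961+638+812 = $4925M.
Max-entry greedy (repeatedly take the single best remaining cell) gives $4697M, worse by 228.
Checked against all permutations: $4925M is optimal.

Maximum total: $4925M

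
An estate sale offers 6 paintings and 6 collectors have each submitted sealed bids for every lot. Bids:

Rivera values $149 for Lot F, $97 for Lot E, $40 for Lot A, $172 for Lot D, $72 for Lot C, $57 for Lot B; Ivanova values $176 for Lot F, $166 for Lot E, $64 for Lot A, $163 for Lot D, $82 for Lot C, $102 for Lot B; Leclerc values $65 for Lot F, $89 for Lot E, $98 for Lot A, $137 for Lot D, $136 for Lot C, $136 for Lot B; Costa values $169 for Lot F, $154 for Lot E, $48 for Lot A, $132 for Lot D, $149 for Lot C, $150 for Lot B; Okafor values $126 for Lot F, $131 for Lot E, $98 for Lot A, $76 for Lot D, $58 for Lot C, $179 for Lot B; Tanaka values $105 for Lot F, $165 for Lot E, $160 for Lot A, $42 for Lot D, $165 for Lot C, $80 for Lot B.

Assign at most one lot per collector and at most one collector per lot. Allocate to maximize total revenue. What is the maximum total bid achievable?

Maximum total: $982

This is the linear assignment problem.
Optimal: Rivera→Lot D ($172), Ivanova→Lot E ($166), Leclerc→Lot C ($136), Costa→Lot F ($169), Okafor→Lot B ($179), Tanaka→Lot A ($160) — total 172+166+136+169+179+160 = $982.
Max-entry greedy (repeatedly take the single best remaining cell) gives $939, worse by 43.
Next-best assignment: Rivera→Lot D, Ivanova→Lot F, Leclerc→Lot C, Costa→Lot E, Okafor→Lot B, Tanaka→Lot A = $977.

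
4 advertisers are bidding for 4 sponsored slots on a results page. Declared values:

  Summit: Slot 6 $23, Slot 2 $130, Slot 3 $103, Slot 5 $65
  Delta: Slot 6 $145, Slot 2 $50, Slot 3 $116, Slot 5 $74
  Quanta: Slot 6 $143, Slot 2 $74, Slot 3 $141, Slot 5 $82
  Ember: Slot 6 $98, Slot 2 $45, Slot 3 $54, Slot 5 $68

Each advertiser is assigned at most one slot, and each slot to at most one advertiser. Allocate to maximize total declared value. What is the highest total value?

Optimal: Summit→Slot 2 ($130), Delta→Slot 6 ($145), Quanta→Slot 3 ($141), Ember→Slot 5 ($68) — total 130+145+141+68 = $484.
Next-best assignment: Summit→Slot 2, Delta→Slot 3, Quanta→Slot 6, Ember→Slot 5 = $457.
Swapping Quanta↔Delta (Quanta→Slot 6 $143, Delta→Slot 3 $116) loses 27.

Max total: $484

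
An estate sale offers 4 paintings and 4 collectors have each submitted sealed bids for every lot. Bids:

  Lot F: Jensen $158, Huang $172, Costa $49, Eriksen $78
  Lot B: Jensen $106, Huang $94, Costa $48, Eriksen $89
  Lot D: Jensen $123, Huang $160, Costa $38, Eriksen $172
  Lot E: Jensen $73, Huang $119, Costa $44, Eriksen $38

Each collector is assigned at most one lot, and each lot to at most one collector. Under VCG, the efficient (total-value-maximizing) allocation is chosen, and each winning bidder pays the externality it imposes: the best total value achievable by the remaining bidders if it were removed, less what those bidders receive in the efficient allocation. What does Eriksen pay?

Efficient allocation: Jensen→Lot F ($158), Huang→Lot E ($119), Costa→Lot B ($48), Eriksen→Lot D ($172); total welfare W = $497.
Eriksen receives Lot D at value $172, so the others get W − 172 = $325.
Without Eriksen: best allocation of the remaining 3 bidders over all 4 lots is Jensen→Lot F ($158), Huang→Lot D ($160), Costa→Lot B ($48), total $366.
VCG payment = (others' best without Eriksen) − (others' welfare with Eriksen) = 366 − 325 = $41.

Eriksen pays $41.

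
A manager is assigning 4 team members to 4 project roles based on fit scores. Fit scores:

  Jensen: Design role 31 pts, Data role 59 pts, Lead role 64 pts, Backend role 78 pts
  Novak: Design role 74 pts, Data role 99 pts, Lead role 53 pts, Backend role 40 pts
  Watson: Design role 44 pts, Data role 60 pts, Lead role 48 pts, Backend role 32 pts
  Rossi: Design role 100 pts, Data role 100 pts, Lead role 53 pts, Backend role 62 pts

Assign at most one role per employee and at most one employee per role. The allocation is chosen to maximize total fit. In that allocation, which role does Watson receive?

This is a one-to-one assignment (maximum-weight bipartite matching).
Optimal: Jensen→Backend role (78 pts), Novak→Data role (99 pts), Watson→Lead role (48 pts), Rossi→Design role (100 pts) — total 78+99+48+100 = 325 pts.
Column-greedy (each role in turn goes to its best remaining employee) gives 295 pts, worse by 30.
Watson's own top role is Data role (60 pts), but forcing Watson→Data role and reassigning the rest optimally gives only 291 pts — worse by 34.

Watson receives Lead role.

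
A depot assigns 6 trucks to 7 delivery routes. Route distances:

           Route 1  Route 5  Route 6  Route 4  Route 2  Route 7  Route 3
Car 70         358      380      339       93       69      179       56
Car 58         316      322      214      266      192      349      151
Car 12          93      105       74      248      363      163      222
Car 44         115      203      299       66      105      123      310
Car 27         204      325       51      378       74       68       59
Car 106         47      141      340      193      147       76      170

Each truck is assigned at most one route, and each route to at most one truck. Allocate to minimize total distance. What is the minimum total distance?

Minimum total: 475 km

Optimal: Car 70→Route 2 (69 km), Car 58→Route 3 (151 km), Car 12→Route 6 (74 km), Car 44→Route 4 (66 km), Car 27→Route 7 (68 km), Car 106→Route 1 (47 km) — total 69+151+74+66+68+47 = 475 km.
Row-greedy (each truck in turn takes its cheapest remaining route) gives 503 km, worse by 28.
No other one-to-one assignment undercuts 475 km.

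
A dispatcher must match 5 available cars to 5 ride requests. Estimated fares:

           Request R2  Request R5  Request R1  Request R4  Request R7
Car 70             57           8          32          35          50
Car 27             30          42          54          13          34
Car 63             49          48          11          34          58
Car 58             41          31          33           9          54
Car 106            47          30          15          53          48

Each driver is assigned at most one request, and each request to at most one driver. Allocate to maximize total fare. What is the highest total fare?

Treat this as an assignment problem: match each driver to one request.
Optimal: Car 70→Request R2 ($57), Car 27→Request R1 ($54), Car 63→Request R5 ($48), Car 58→Request R7 ($54), Car 106→Request R4 ($53) — total 57+54+48+54+53 = $266.
Max-entry greedy (repeatedly take the single best remaining cell) gives $253, worse by 13.
Swapping Car 27↔Car 106 (Car 27→Request R4 $13, Car 106→Request R1 $15) loses 79.

Maximum total: $266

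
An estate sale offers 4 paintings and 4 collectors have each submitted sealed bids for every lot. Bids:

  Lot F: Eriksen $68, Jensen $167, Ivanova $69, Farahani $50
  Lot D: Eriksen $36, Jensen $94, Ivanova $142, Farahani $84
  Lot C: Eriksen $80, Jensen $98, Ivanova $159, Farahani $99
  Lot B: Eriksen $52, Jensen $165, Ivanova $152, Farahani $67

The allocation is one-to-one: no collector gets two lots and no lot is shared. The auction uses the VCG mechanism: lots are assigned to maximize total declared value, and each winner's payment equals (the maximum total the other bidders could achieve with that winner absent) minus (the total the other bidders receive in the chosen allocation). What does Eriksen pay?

Eriksen pays $15.

Efficient allocation: Eriksen→Lot C ($80), Jensen→Lot F ($167), Ivanova→Lot B ($152), Farahani→Lot D ($84); total welfare W = $483.
Eriksen receives Lot C at value $80, so the others get W − 80 = $403.
Without Eriksen: best allocation of the remaining 3 bidders over all 4 lots is Jensen→Lot F ($167), Ivanova→Lot B ($152), Farahani→Lot C ($99), total $418.
VCG payment = (others' best without Eriksen) − (others' welfare with Eriksen) = 418 − 403 = $15.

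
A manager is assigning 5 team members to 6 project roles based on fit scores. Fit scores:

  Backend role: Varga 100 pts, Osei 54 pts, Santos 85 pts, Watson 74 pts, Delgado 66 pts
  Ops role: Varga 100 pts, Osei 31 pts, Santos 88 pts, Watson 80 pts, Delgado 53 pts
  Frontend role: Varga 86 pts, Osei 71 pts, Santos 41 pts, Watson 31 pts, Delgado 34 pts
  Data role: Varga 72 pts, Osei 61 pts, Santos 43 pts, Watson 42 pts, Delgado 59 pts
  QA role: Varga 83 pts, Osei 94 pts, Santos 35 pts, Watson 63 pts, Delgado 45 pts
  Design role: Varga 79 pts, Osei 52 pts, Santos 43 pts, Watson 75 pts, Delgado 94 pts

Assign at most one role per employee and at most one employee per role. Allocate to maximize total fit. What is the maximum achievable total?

Optimal: Varga→Frontend role (86 pts), Osei→QA role (94 pts), Santos→Backend role (85 pts), Watson→Ops role (80 pts), Delgado→Design role (94 pts) — total 86+94+85+80+94 = 439 pts.
Column-greedy (each role in turn goes to its best remaining employee) gives 381 pts, worse by 58.
Every other assignment is strictly worse.

Maximum total: 439 pts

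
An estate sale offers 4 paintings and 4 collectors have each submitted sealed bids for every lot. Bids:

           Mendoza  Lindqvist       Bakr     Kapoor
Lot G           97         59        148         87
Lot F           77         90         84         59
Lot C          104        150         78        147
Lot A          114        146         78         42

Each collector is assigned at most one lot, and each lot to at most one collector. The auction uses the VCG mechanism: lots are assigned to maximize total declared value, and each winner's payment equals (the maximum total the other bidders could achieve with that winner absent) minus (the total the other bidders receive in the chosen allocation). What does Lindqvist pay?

Efficient allocation: Mendoza→Lot F ($77), Lindqvist→Lot A ($146), Bakr→Lot G ($148), Kapoor→Lot C ($147); total welfare W = $518.
Lindqvist receives Lot A at value $146, so the others get W − 146 = $372.
Without Lindqvist: best allocation of the remaining 3 bidders over all 4 lots is Mendoza→Lot A ($114), Bakr→Lot G ($148), Kapoor→Lot C ($147), total $409.
VCG payment = (others' best without Lindqvist) − (others' welfare with Lindqvist) = 409 − 372 = $37.

Lindqvist pays $37.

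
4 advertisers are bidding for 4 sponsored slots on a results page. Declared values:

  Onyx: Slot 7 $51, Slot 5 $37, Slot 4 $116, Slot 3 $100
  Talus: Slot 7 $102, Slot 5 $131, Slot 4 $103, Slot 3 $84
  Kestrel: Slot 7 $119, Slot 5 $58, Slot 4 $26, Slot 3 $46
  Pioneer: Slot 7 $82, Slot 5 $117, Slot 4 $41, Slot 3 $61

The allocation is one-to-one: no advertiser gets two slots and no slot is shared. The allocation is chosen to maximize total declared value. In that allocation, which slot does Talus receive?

Talus receives Slot 4.

Treat this as an assignment problem: match each advertiser to one slot.
Optimal: Onyx→Slot 3 ($100), Talus→Slot 4 ($103), Kestrel→Slot 7 ($119), Pioneer→Slot 5 ($117) — total 100+103+119+117 = $439.
Column-greedy (each slot in turn goes to its best remaining advertiser) gives $427, worse by 12.
Talus's own top slot is Slot 5 ($131), but forcing Talus→Slot 5 and reassigning the rest optimally gives only $427 — worse by 12.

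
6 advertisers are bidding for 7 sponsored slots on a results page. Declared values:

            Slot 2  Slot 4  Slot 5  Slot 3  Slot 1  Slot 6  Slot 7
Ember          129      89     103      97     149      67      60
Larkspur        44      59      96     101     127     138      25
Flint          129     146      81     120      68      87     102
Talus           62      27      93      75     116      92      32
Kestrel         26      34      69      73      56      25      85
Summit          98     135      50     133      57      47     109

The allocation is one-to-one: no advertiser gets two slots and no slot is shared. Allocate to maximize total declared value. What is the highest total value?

Maximum total: $747

Optimal: Ember→Slot 2 ($129), Larkspur→Slot 6 ($138), Flint→Slot 4 ($146), Talus→Slot 1 ($116), Kestrel→Slot 7 ($85), Summit→Slot 3 ($133) — total 129+138+146+116+85+133 = $747.
Row-greedy (each advertiser in turn takes its best remaining slot) gives $744, worse by 3.
Next-best assignment: Ember→Slot 1, Larkspur→Slot 6, Flint→Slot 4, Talus→Slot 5, Kestrel→Slot 7, Summit→Slot 3 = $744.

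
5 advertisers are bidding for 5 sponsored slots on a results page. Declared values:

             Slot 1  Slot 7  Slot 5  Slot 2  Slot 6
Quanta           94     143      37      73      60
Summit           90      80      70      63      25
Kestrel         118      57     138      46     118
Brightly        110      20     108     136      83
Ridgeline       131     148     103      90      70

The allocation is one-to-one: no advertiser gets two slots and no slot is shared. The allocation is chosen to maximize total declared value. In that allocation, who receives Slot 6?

Optimal: Quanta→Slot 7 ($143), Summit→Slot 5 ($70), Kestrel→Slot 6 ($118), Brightly→Slot 2 ($136), Ridgeline→Slot 1 ($131) — total 143+70+118+136+131 = $598.
Max-entry greedy (repeatedly take the single best remaining cell) gives $541, worse by 57.
Next-best assignment: Quanta→Slot 7, Summit→Slot 1, Kestrel→Slot 6, Brightly→Slot 2, Ridgeline→Slot 5 = $590.
Swapping Kestrel↔Brightly (Kestrel→Slot 2 $46, Brightly→Slot 6 $83) loses 125.
Every other assignment is strictly worse.
Kestrel's own top slot is Slot 5 ($138), but forcing Kestrel→Slot 5 and reassigning the rest optimally gives only $577 — worse by 21.

Kestrel receives Slot 6.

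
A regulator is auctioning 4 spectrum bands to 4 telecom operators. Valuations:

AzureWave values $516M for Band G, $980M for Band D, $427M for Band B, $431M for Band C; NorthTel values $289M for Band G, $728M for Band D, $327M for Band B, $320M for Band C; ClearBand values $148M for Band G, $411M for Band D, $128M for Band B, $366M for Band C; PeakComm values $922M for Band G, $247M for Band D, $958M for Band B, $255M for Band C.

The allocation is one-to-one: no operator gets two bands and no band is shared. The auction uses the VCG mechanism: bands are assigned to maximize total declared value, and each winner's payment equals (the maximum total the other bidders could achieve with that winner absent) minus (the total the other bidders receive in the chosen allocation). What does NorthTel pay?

Efficient allocation: AzureWave→Band D ($980M), NorthTel→Band B ($327M), ClearBand→Band C ($366M), PeakComm→Band G ($922M); total welfare W = $2595M.
NorthTel receives Band B at value $327M, so the others get W − 327 = $2268M.
Without NorthTel: best allocation of the remaining 3 bidders over all 4 bands is AzureWave→Band D ($980M), ClearBand→Band C ($366M), PeakComm→Band B ($958M), total $2304M.
VCG payment = (others' best without NorthTel) − (others' welfare with NorthTel) = 2304 − 2268 = $36M.

NorthTel pays $36M.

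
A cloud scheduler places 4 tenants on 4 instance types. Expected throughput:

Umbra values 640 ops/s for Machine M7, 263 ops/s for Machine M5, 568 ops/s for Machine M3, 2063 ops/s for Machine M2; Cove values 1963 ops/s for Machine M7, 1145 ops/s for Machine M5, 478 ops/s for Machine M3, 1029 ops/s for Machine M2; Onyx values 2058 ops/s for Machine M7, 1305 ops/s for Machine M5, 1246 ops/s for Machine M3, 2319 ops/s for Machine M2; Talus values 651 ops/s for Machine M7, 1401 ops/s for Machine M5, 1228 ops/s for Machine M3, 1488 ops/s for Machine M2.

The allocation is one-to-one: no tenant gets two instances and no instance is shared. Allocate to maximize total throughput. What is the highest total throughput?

Treat this as an assignment problem: match each tenant to one instance.
Optimal: Umbra→Machine M2 (2063 ops/s), Cove→Machine M7 (1963 ops/s), Onyx→Machine M3 (1246 ops/s), Talus→Machine M5 (1401 ops/s) — total 2063+1963+1246+1401 = 6673 ops/s.
Max-entry greedy (repeatedly take the single best remaining cell) gives 6251 ops/s, worse by 422.
Next-best assignment: Umbra→Machine M2, Cove→Machine M7, Onyx→Machine M5, Talus→Machine M3 = 6559 ops/s.
Every other assignment is strictly worse.

Max total: 6673 ops/s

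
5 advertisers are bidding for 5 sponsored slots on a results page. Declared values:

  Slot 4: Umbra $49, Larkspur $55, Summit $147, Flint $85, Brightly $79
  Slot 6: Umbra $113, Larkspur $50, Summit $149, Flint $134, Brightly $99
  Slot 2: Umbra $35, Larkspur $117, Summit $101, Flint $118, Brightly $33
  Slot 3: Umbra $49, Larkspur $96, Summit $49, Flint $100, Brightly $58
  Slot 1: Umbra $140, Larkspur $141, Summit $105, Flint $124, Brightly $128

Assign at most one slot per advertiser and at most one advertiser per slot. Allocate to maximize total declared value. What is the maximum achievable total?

This is the linear assignment problem.
Optimal: Umbra→Slot 6 ($113), Larkspur→Slot 2 ($117), Summit→Slot 4 ($147), Flint→Slot 3 ($100), Brightly→Slot 1 ($128) — total 113+117+147+100+128 = $605.
Max-entry greedy (repeatedly take the single best remaining cell) gives $536, worse by 69.
Swapping Flint↔Summit (Flint→Slot 4 $85, Summit→Slot 3 $49) loses 113.
Every other assignment is strictly worse.

Max total: $605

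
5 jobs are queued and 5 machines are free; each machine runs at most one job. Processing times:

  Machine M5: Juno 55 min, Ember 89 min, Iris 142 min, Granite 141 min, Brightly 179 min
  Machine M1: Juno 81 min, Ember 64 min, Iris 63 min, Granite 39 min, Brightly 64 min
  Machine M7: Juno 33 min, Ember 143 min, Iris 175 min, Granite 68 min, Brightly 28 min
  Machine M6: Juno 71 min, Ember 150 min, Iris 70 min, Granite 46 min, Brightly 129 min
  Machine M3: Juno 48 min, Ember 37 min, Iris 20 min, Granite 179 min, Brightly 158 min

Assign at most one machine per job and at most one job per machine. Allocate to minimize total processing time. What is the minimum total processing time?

Optimal: Juno→Machine M5 (55 min), Ember→Machine M1 (64 min), Iris→Machine M3 (20 min), Granite→Machine M6 (46 min), Brightly→Machine M7 (28 min) — total 55+64+20+46+28 = 213 min.
Row-greedy (each job in turn takes its cheapest remaining machine) gives 358 min, worse by 145.

Min total: 213 min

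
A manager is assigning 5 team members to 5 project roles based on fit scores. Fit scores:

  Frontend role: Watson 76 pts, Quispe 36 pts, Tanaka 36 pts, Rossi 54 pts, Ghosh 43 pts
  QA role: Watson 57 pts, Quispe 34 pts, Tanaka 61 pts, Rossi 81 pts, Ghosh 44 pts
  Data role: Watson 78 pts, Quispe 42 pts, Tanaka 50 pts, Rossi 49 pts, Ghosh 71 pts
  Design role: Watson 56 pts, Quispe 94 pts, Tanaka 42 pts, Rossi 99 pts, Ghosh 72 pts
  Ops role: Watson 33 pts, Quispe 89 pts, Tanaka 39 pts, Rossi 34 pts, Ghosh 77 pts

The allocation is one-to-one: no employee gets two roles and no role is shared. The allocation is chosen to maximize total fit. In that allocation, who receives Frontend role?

Optimal: Watson→Frontend role (76 pts), Quispe→Ops role (89 pts), Tanaka→QA role (61 pts), Rossi→Design role (99 pts), Ghosh→Data role (71 pts) — total 76+89+61+99+71 = 396 pts.
Row-greedy (each employee in turn takes its best remaining role) gives 364 pts, worse by 32.
Swapping Quispe↔Watson (Quispe→Frontend role 36 pts, Watson→Ops role 33 pts) loses 96.
Every other assignment is strictly worse.
Watson's own top role is Data role (78 pts), but forcing Watson→Data role and reassigning the rest optimally gives only 370 pts — worse by 26.

Watson receives Frontend role.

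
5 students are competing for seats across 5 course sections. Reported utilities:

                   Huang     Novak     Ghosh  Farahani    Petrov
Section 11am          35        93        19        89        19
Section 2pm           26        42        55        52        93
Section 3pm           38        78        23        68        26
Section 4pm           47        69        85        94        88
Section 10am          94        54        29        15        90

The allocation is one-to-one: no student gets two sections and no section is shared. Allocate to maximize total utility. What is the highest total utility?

Optimal: Huang→Section 10am (94 points), Novak→Section 3pm (78 points), Ghosh→Section 4pm (85 points), Farahani→Section 11am (89 points), Petrov→Section 2pm (93 points) — total 94+78+85+89+93 = 439 points.
Row-greedy (each student in turn takes its best remaining section) gives 433 points, worse by 6.
Every other assignment is strictly worse.

Max total: 439 points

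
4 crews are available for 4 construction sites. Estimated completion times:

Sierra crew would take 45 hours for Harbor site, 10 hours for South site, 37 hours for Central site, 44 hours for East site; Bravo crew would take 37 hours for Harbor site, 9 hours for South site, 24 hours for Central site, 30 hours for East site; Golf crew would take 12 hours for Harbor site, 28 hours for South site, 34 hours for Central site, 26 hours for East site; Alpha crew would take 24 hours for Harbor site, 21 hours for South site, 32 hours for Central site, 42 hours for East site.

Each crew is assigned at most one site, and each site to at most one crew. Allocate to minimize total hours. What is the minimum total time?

Min total: 84 hours

Optimal: Sierra crew→South site (10 hours), Bravo crew→Central site (24 hours), Golf crew→East site (26 hours), Alpha crew→Harbor site (24 hours) — total 10+24+26+24 = 84 hours.
Row-greedy (each crew in turn takes its cheapest remaining site) gives 88 hours, worse by 4.
Checked against all permutations: 84 hours is optimal.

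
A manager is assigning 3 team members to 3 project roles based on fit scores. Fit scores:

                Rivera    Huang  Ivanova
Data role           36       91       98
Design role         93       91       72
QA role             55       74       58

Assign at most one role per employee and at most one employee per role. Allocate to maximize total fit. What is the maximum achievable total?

Optimal: Rivera→Design role (93 pts), Huang→QA role (74 pts), Ivanova→Data role (98 pts) — total 93+74+98 = 265 pts.

Max total: 265 pts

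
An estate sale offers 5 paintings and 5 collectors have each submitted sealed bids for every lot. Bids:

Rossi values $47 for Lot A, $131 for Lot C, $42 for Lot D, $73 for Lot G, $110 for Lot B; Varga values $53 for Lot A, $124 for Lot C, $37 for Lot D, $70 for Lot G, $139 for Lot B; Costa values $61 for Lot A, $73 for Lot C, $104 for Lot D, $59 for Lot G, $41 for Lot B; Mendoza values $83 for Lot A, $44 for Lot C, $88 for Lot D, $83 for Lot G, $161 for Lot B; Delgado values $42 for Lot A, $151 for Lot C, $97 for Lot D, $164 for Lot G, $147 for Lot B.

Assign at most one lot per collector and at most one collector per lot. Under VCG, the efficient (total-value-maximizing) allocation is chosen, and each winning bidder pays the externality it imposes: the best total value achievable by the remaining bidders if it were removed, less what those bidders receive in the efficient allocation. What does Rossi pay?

Rossi pays $63.

Efficient allocation: Rossi→Lot C ($131), Varga→Lot B ($139), Costa→Lot D ($104), Mendoza→Lot A ($83), Delgado→Lot G ($164); total welfare W = $621.
Rossi receives Lot C at value $131, so the others get W − 131 = $490.
Without Rossi: best allocation of the remaining 4 bidders over all 5 lots is Varga→Lot C ($124), Costa→Lot D ($104), Mendoza→Lot B ($161), Delgado→Lot G ($164), total $553.
VCG payment = (others' best without Rossi) − (others' welfare with Rossi) = 553 − 490 = $63.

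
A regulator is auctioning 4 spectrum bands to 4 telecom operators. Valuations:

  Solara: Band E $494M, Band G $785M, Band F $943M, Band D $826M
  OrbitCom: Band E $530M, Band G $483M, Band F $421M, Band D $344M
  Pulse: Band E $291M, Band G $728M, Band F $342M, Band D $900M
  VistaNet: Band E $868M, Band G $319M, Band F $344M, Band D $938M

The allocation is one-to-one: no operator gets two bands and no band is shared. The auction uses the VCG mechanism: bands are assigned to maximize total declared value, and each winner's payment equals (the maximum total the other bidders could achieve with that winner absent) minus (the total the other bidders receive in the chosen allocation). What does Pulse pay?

Pulse pays $117M.

Efficient allocation: Solara→Band F ($943M), OrbitCom→Band G ($483M), Pulse→Band D ($900M), VistaNet→Band E ($868M); total welfare W = $3194M.
Pulse receives Band D at value $900M, so the others get W − 900 = $2294M.
Without Pulse: best allocation of the remaining 3 bidders over all 4 bands is Solara→Band F ($943M), OrbitCom→Band E ($530M), VistaNet→Band D ($938M), total $2411M.
VCG payment = (others' best without Pulse) − (others' welfare with Pulse) = 2411 − 2294 = $117M.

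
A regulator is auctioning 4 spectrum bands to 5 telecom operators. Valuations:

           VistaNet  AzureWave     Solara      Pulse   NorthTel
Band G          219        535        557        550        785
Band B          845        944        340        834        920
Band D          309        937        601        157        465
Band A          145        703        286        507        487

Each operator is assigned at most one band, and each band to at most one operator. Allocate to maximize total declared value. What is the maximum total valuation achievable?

Maximum total: $3074M

Optimal: NorthTel→Band G ($785M), VistaNet→Band B ($845M), AzureWave→Band D ($937M), Pulse→Band A ($507M) — total 785+845+937+507 = $3074M.
Column-greedy (each band in turn goes to its best remaining operator) gives $2837M, worse by 237.
Every other assignment is strictly worse.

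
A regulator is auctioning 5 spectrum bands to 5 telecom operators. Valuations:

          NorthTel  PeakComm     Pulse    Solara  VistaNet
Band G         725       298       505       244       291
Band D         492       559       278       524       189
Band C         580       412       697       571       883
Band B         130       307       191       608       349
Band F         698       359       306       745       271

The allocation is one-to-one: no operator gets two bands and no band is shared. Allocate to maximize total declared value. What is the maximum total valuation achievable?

Optimal: NorthTel→Band F ($698M), PeakComm→Band D ($559M), Pulse→Band G ($505M), Solara→Band B ($608M), VistaNet→Band C ($883M) — total 698+559+505+608+883 = $3253M.
Max-entry greedy (repeatedly take the single best remaining cell) gives $3103M, worse by 150.

Max total: $3253M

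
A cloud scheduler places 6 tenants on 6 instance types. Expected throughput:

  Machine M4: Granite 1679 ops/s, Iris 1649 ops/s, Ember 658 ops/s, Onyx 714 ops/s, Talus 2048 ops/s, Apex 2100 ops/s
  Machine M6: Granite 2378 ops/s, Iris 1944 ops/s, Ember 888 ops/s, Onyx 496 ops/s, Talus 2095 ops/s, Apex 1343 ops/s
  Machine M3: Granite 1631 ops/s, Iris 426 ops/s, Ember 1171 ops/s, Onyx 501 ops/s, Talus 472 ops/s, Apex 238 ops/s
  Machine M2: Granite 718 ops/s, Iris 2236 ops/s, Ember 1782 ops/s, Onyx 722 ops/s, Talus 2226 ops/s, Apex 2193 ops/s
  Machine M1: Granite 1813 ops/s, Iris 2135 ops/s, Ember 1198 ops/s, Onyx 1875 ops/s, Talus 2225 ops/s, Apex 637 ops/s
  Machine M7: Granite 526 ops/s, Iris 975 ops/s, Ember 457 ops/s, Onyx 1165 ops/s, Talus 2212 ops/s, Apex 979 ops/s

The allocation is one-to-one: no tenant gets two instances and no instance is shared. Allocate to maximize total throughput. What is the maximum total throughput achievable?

Max total: 11972 ops/s

Optimal: Granite→Machine M6 (2378 ops/s), Iris→Machine M2 (2236 ops/s), Ember→Machine M3 (1171 ops/s), Onyx→Machine M1 (1875 ops/s), Talus→Machine M7 (2212 ops/s), Apex→Machine M4 (2100 ops/s) — total 2378+2236+1171+1875+2212+2100 = 11972 ops/s.
Column-greedy (each instance in turn goes to its best remaining tenant) gives 11275 ops/s, worse by 697.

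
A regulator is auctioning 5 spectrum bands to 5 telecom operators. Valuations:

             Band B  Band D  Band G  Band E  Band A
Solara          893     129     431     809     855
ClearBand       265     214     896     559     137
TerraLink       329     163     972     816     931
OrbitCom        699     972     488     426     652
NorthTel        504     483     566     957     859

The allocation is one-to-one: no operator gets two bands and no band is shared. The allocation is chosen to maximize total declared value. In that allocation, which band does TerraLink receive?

TerraLink receives Band A.

Treat this as an assignment problem: match each operator to one band.
Optimal: Solara→Band B ($893M), ClearBand→Band G ($896M), TerraLink→Band A ($931M), OrbitCom→Band D ($972M), NorthTel→Band E ($957M) — total 893+896+931+972+957 = $4649M.
Max-entry greedy (repeatedly take the single best remaining cell) gives $3931M, worse by 718.
Checked against all permutations: $4649M is optimal.
TerraLink's own top band is Band G ($972M), but forcing TerraLink→Band G and reassigning the rest optimally gives only $4255M — worse by 394.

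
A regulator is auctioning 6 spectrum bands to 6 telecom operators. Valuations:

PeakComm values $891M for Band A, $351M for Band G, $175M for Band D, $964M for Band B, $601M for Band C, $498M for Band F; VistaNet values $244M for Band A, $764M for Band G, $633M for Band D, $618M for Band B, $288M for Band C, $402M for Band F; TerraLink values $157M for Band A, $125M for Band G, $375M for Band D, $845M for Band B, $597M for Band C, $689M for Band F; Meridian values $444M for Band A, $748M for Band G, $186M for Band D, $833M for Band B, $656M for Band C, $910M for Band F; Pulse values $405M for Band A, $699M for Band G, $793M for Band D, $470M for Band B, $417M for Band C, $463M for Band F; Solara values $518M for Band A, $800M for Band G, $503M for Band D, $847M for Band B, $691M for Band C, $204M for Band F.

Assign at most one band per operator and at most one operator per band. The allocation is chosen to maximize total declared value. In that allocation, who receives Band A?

Optimal: PeakComm→Band A ($891M), VistaNet→Band G ($764M), TerraLink→Band B ($845M), Meridian→Band F ($910M), Pulse→Band D ($793M), Solara→Band C ($691M) — total 891+764+845+910+793+691 = $4894M.
Row-greedy (each operator in turn takes its best remaining band) gives $4384M, worse by 510.
Next-best assignment: PeakComm→Band A, VistaNet→Band G, TerraLink→Band C, Meridian→Band F, Pulse→Band D, Solara→Band B = $4802M.
No other one-to-one assignment exceeds $4894M.
PeakComm's own top band is Band B ($964M), but forcing PeakComm→Band B and reassigning the rest optimally gives only $4546M — worse by 348.

PeakComm receives Band A.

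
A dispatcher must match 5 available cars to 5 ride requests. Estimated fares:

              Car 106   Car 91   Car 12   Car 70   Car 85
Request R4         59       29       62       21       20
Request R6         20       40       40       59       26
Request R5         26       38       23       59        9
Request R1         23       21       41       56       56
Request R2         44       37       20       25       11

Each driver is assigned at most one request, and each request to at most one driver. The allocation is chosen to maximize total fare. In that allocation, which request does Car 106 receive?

Optimal: Car 106→Request R2 ($44), Car 91→Request R6 ($40), Car 12→Request R4 ($62), Car 70→Request R5 ($59), Car 85→Request R1 ($56) — total 44+40+62+59+56 = $261.
Max-entry greedy (repeatedly take the single best remaining cell) gives $259, worse by 2.
Car 106's own top request is Request R4 ($59), but forcing Car 106→Request R4 and reassigning the rest optimally gives only $251 — worse by 10.

Car 106 receives Request R2.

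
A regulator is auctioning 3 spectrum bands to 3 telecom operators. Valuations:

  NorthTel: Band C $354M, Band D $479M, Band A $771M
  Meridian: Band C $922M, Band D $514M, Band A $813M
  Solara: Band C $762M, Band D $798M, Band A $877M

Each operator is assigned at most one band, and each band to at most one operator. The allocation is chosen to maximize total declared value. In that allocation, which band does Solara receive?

Optimal: NorthTel→Band A ($771M), Meridian→Band C ($922M), Solara→Band D ($798M) — total 771+922+798 = $2491M.
Next-best assignment: NorthTel→Band D, Meridian→Band C, Solara→Band A = $2278M.
Swapping NorthTel↔Solara (NorthTel→Band D $479M, Solara→Band A $877M) loses 213.
Every other assignment is strictly worse.
Solara's own top band is Band A ($877M), but forcing Solara→Band A and reassigning the rest optimally gives only $2278M — worse by 213.

Solara receives Band D.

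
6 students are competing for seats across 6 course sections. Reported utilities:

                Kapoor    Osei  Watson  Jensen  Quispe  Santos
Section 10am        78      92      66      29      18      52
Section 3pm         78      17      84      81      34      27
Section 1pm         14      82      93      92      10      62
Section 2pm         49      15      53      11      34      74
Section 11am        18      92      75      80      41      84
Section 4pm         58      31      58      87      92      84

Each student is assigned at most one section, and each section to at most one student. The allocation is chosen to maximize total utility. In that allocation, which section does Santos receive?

Optimal: Kapoor→Section 10am (78 points), Osei→Section 11am (92 points), Watson→Section 3pm (84 points), Jensen→Section 1pm (92 points), Quispe→Section 4pm (92 points), Santos→Section 2pm (74 points) — total 78+92+84+92+92+74 = 512 points.
Column-greedy (each section in turn goes to its best remaining student) gives 441 points, worse by 71.
Next-best assignment: Kapoor→Section 10am, Osei→Section 11am, Watson→Section 1pm, Jensen→Section 3pm, Quispe→Section 4pm, Santos→Section 2pm = 510 points.
Santos's own top section is Section 11am (84 points), but forcing Santos→Section 11am and reassigning the rest optimally gives only 493 points — worse by 19.

Santos receives Section 2pm.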